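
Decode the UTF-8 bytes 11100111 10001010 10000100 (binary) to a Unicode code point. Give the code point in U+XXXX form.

U+7284

Leading byte 0xE7 = 11100111 matches 1110xxxx → 3-byte sequence.
Byte 1: 0xE7 = 11100111, payload 0111 (4 bits).
Byte 2: 0x8A = 10001010 (10xxxxxx ✓), payload 001010.
Byte 3: 0x84 = 10000100 (10xxxxxx ✓), payload 000100.
Concatenate: 0111001010000100 = 0x7284 (16 bits → U+7284).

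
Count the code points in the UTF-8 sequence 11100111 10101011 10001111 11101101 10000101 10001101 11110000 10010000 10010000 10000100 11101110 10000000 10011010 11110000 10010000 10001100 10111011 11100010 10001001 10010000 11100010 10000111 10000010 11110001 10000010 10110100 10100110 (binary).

Byte at offset 0: 0xE7 = 11100111 → 3-byte char (#1). Advance 3.
Byte at offset 3: 0xED = 11101101 → 3-byte char (#2). Advance 3.
Byte at offset 6: 0xF0 = 11110000 → 4-byte char (#3). Advance 4.
Byte at offset 10: 0xEE = 11101110 → 3-byte char (#4). Advance 3.
Byte at offset 13: 0xF0 = 11110000 → 4-byte char (#5). Advance 4.
Byte at offset 17: 0xE2 = 11100010 → 3-byte char (#6). Advance 3.
Byte at offset 20: 0xE2 = 11100010 → 3-byte char (#7). Advance 3.
Byte at offset 23: 0xF1 = 11110001 → 4-byte char (#8). Advance 4.
Reached end at offset 27 after 8 code points.

8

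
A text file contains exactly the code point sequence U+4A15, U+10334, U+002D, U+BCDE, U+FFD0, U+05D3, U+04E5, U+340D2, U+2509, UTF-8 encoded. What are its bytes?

U+4A15: 3-byte form → E4 A8 95.
U+10334: 4-byte form → F0 90 8C B4.
U+002D: 1-byte form → 2D.
U+BCDE: 3-byte form → EB B3 9E.
U+FFD0: 3-byte form → EF BF 90.
U+05D3: 2-byte form → D7 93.
U+04E5: 2-byte form → D3 A5.
U+340D2: 4-byte form → F0 B4 83 92.
U+2509: 3-byte form → E2 94 89.
Concatenated (25 bytes): E4 A8 95 F0 90 8C B4 2D EB B3 9E EF BF 90 D7 93 D3 A5 F0 B4 83 92 E2 94 89.

E4 A8 95 F0 90 8C B4 2D EB B3 9E EF BF 90 D7 93 D3 A5 F0 B4 83 92 E2 94 89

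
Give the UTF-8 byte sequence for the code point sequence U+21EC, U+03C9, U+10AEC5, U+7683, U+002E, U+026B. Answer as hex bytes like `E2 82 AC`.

E2 87 AC CF 89 F4 8A BB 85 E7 9A 83 2E C9 AB

U+21EC: 3-byte form → E2 87 AC.
U+03C9: 2-byte form → CF 89.
U+10AEC5: 4-byte form → F4 8A BB 85.
U+7683: 3-byte form → E7 9A 83.
U+002E: 1-byte form → 2E.
U+026B: 2-byte form → C9 AB.
Concatenated (15 bytes): E2 87 AC CF 89 F4 8A BB 85 E7 9A 83 2E C9 AB.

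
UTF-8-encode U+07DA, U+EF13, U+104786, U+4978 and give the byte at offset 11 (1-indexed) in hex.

0xA5

1-indexed offset 11 is 0-indexed offset 10.
U+07DA → 2-byte form DF 9A at offsets 0–1.
U+EF13 → 3-byte form EE BC 93 at offsets 2–4.
U+104786 → 4-byte form F4 84 9E 86 at offsets 5–8.
U+4978 → 3-byte form E4 A5 B8 at offsets 9–11.
Offset 10 falls in char 4's range; it's byte 2 of E4 A5 B8 = 0xA5.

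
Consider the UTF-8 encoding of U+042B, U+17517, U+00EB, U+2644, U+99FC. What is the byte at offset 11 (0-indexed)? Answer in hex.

0xE9

U+042B → 2-byte form D0 AB at offsets 0–1.
U+17517 → 4-byte form F0 97 94 97 at offsets 2–5.
U+00EB → 2-byte form C3 AB at offsets 6–7.
U+2644 → 3-byte form E2 99 84 at offsets 8–10.
U+99FC → 3-byte form E9 A7 BC at offsets 11–13.
Offset 11 falls in char 5's range; it's byte 1 of E9 A7 BC = 0xE9.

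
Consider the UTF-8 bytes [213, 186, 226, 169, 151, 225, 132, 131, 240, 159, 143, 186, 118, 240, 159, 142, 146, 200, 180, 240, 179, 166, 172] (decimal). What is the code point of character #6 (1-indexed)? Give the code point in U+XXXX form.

Offset 0: leading byte 0xD5 = 11010101 → 2-byte char #1 = D5 BA.
Offset 2: leading byte 0xE2 = 11100010 → 3-byte char #2 = E2 A9 97.
Offset 5: leading byte 0xE1 = 11100001 → 3-byte char #3 = E1 84 83.
Offset 8: leading byte 0xF0 = 11110000 → 4-byte char #4 = F0 9F 8F BA.
Offset 12: leading byte 0x76 = 01110110 → 1-byte char #5 = 76.
Offset 13: leading byte 0xF0 = 11110000 → 4-byte char #6 = F0 9F 8E 92.
Leading byte 0xF0 = 11110000 matches 11110xxx → 4-byte sequence.
Byte 1: 0xF0 = 11110000, payload 000 (3 bits).
Byte 2: 0x9F = 10011111 (10xxxxxx ✓), payload 011111.
Byte 3: 0x8E = 10001110 (10xxxxxx ✓), payload 001110.
Byte 4: 0x92 = 10010010 (10xxxxxx ✓), payload 010010.
Concatenate: 000011111001110010010 = 0x1F392 (21 bits → U+1F392).

U+1F392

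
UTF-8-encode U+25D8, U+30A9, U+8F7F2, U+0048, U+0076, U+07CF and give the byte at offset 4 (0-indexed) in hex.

U+25D8 → 3-byte form E2 97 98 at offsets 0–2.
U+30A9 → 3-byte form E3 82 A9 at offsets 3–5.
Offset 4 falls in char 2's range; it's byte 2 of E3 82 A9 = 0x82.

0x82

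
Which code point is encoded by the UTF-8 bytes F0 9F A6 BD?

Leading byte 0xF0 = 11110000 matches 11110xxx → 4-byte sequence.
Byte 1: 0xF0 = 11110000, payload 000 (3 bits).
Byte 2: 0x9F = 10011111 (10xxxxxx ✓), payload 011111.
Byte 3: 0xA6 = 10100110 (10xxxxxx ✓), payload 100110.
Byte 4: 0xBD = 10111101 (10xxxxxx ✓), payload 111101.
Concatenate: 000011111100110111101 = 0x1F9BD (21 bits → U+1F9BD).

U+1F9BD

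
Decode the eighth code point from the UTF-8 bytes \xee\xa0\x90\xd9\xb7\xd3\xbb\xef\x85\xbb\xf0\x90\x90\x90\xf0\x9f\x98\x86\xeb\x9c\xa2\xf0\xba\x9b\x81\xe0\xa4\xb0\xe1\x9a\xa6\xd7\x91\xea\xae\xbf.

U+3A6C1

Offset 0: leading byte 0xEE = 11101110 → 3-byte char #1 = EE A0 90.
Offset 3: leading byte 0xD9 = 11011001 → 2-byte char #2 = D9 B7.
Offset 5: leading byte 0xD3 = 11010011 → 2-byte char #3 = D3 BB.
Offset 7: leading byte 0xEF = 11101111 → 3-byte char #4 = EF 85 BB.
Offset 10: leading byte 0xF0 = 11110000 → 4-byte char #5 = F0 90 90 90.
Offset 14: leading byte 0xF0 = 11110000 → 4-byte char #6 = F0 9F 98 86.
Offset 18: leading byte 0xEB = 11101011 → 3-byte char #7 = EB 9C A2.
Offset 21: leading byte 0xF0 = 11110000 → 4-byte char #8 = F0 BA 9B 81.
Leading byte 0xF0 = 11110000 matches 11110xxx → 4-byte sequence.
Byte 1: 0xF0 = 11110000, payload 000 (3 bits).
Byte 2: 0xBA = 10111010 (10xxxxxx ✓), payload 111010.
Byte 3: 0x9B = 10011011 (10xxxxxx ✓), payload 011011.
Byte 4: 0x81 = 10000001 (10xxxxxx ✓), payload 000001.
Concatenate: 000111010011011000001 = 0x3A6C1 (21 bits → U+3A6C1).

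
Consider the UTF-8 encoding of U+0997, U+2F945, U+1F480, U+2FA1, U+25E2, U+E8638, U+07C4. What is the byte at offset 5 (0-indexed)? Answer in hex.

U+0997 → 3-byte form E0 A6 97 at offsets 0–2.
U+2F945 → 4-byte form F0 AF A5 85 at offsets 3–6.
Offset 5 falls in char 2's range; it's byte 3 of F0 AF A5 85 = 0xA5.

0xA5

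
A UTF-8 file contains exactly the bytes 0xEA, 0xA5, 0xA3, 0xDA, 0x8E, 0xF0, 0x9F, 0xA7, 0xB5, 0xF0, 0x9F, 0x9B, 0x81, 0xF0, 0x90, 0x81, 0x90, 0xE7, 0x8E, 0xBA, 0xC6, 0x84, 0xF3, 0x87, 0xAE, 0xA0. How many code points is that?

8

Byte at offset 0: 0xEA = 11101010 → 3-byte char (#1). Advance 3.
Byte at offset 3: 0xDA = 11011010 → 2-byte char (#2). Advance 2.
Byte at offset 5: 0xF0 = 11110000 → 4-byte char (#3). Advance 4.
Byte at offset 9: 0xF0 = 11110000 → 4-byte char (#4). Advance 4.
Byte at offset 13: 0xF0 = 11110000 → 4-byte char (#5). Advance 4.
Byte at offset 17: 0xE7 = 11100111 → 3-byte char (#6). Advance 3.
Byte at offset 20: 0xC6 = 11000110 → 2-byte char (#7). Advance 2.
Byte at offset 22: 0xF3 = 11110011 → 4-byte char (#8). Advance 4.
Reached end at offset 26 after 8 code points.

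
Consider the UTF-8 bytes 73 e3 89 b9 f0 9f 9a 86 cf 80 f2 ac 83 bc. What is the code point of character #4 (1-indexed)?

Offset 0: leading byte 0x73 = 01110011 → 1-byte char #1 = 73.
Offset 1: leading byte 0xE3 = 11100011 → 3-byte char #2 = E3 89 B9.
Offset 4: leading byte 0xF0 = 11110000 → 4-byte char #3 = F0 9F 9A 86.
Offset 8: leading byte 0xCF = 11001111 → 2-byte char #4 = CF 80.
Leading byte 0xCF = 11001111 matches 110xxxxx → 2-byte sequence.
Byte 1: 0xCF = 11001111, payload 01111 (5 bits).
Byte 2: 0x80 = 10000000 (10xxxxxx ✓), payload 000000.
Concatenate: 01111000000 = 0x3C0 (11 bits → U+03C0).

U+03C0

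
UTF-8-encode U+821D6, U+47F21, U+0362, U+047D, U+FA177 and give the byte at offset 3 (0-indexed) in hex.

U+821D6 → 4-byte form F2 82 87 96 at offsets 0–3.
Offset 3 falls in char 1's range; it's byte 4 of F2 82 87 96 = 0x96.

0x96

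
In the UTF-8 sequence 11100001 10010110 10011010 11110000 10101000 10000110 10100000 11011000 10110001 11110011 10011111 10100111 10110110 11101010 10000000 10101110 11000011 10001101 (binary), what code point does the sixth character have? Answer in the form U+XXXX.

Offset 0: leading byte 0xE1 = 11100001 → 3-byte char #1 = E1 96 9A.
Offset 3: leading byte 0xF0 = 11110000 → 4-byte char #2 = F0 A8 86 A0.
Offset 7: leading byte 0xD8 = 11011000 → 2-byte char #3 = D8 B1.
Offset 9: leading byte 0xF3 = 11110011 → 4-byte char #4 = F3 9F A7 B6.
Offset 13: leading byte 0xEA = 11101010 → 3-byte char #5 = EA 80 AE.
Offset 16: leading byte 0xC3 = 11000011 → 2-byte char #6 = C3 8D.
Leading byte 0xC3 = 11000011 matches 110xxxxx → 2-byte sequence.
Byte 1: 0xC3 = 11000011, payload 00011 (5 bits).
Byte 2: 0x8D = 10001101 (10xxxxxx ✓), payload 001101.
Concatenate: 00011001101 = 0xCD (11 bits → U+00CD).

U+00CD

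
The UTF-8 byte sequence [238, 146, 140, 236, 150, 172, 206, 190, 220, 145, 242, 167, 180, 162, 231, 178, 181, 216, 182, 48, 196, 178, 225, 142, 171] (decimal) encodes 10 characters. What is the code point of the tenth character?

U+13AB

Offset 0: leading byte 0xEE = 11101110 → 3-byte char #1 = EE 92 8C.
Offset 3: leading byte 0xEC = 11101100 → 3-byte char #2 = EC 96 AC.
Offset 6: leading byte 0xCE = 11001110 → 2-byte char #3 = CE BE.
Offset 8: leading byte 0xDC = 11011100 → 2-byte char #4 = DC 91.
Offset 10: leading byte 0xF2 = 11110010 → 4-byte char #5 = F2 A7 B4 A2.
Offset 14: leading byte 0xE7 = 11100111 → 3-byte char #6 = E7 B2 B5.
Offset 17: leading byte 0xD8 = 11011000 → 2-byte char #7 = D8 B6.
Offset 19: leading byte 0x30 = 00110000 → 1-byte char #8 = 30.
Offset 20: leading byte 0xC4 = 11000100 → 2-byte char #9 = C4 B2.
Offset 22: leading byte 0xE1 = 11100001 → 3-byte char #10 = E1 8E AB.
Leading byte 0xE1 = 11100001 matches 1110xxxx → 3-byte sequence.
Byte 1: 0xE1 = 11100001, payload 0001 (4 bits).
Byte 2: 0x8E = 10001110 (10xxxxxx ✓), payload 001110.
Byte 3: 0xAB = 10101011 (10xxxxxx ✓), payload 101011.
Concatenate: 0001001110101011 = 0x13AB (16 bits → U+13AB).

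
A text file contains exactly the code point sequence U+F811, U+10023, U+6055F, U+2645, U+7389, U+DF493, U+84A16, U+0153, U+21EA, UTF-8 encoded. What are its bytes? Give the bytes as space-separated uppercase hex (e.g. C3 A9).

U+F811: 3-byte form → EF A0 91.
U+10023: 4-byte form → F0 90 80 A3.
U+6055F: 4-byte form → F1 A0 95 9F.
U+2645: 3-byte form → E2 99 85.
U+7389: 3-byte form → E7 8E 89.
U+DF493: 4-byte form → F3 9F 92 93.
U+84A16: 4-byte form → F2 84 A8 96.
U+0153: 2-byte form → C5 93.
U+21EA: 3-byte form → E2 87 AA.
Concatenated (30 bytes): EF A0 91 F0 90 80 A3 F1 A0 95 9F E2 99 85 E7 8E 89 F3 9F 92 93 F2 84 A8 96 C5 93 E2 87 AA.

EF A0 91 F0 90 80 A3 F1 A0 95 9F E2 99 85 E7 8E 89 F3 9F 92 93 F2 84 A8 96 C5 93 E2 87 AA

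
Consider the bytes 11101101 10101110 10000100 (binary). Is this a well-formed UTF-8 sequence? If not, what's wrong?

Structurally a 3-byte sequence; payload = 0xDB84.
But 0xDB84 is in U+D800–U+DFFF, the surrogate range. Surrogates are not Unicode scalar values and are forbidden in UTF-8.

invalid (encodes a surrogate (U+D800–U+DFFF))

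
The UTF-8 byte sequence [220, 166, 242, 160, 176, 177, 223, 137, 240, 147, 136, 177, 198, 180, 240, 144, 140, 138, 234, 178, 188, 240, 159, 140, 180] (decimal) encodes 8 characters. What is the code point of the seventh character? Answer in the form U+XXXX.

Offset 0: leading byte 0xDC = 11011100 → 2-byte char #1 = DC A6.
Offset 2: leading byte 0xF2 = 11110010 → 4-byte char #2 = F2 A0 B0 B1.
Offset 6: leading byte 0xDF = 11011111 → 2-byte char #3 = DF 89.
Offset 8: leading byte 0xF0 = 11110000 → 4-byte char #4 = F0 93 88 B1.
Offset 12: leading byte 0xC6 = 11000110 → 2-byte char #5 = C6 B4.
Offset 14: leading byte 0xF0 = 11110000 → 4-byte char #6 = F0 90 8C 8A.
Offset 18: leading byte 0xEA = 11101010 → 3-byte char #7 = EA B2 BC.
Leading byte 0xEA = 11101010 matches 1110xxxx → 3-byte sequence.
Byte 1: 0xEA = 11101010, payload 1010 (4 bits).
Byte 2: 0xB2 = 10110010 (10xxxxxx ✓), payload 110010.
Byte 3: 0xBC = 10111100 (10xxxxxx ✓), payload 111100.
Concatenate: 1010110010111100 = 0xACBC (16 bits → U+ACBC).

U+ACBC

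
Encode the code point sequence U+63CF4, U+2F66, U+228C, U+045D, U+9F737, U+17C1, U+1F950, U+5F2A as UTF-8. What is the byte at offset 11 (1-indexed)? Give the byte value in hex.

0xD1

1-indexed offset 11 is 0-indexed offset 10.
U+63CF4 → 4-byte form F1 A3 B3 B4 at offsets 0–3.
U+2F66 → 3-byte form E2 BD A6 at offsets 4–6.
U+228C → 3-byte form E2 8A 8C at offsets 7–9.
U+045D → 2-byte form D1 9D at offsets 10–11.
Offset 10 falls in char 4's range; it's byte 1 of D1 9D = 0xD1.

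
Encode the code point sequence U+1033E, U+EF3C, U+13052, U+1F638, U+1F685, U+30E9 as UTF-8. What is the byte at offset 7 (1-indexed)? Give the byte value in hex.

1-indexed offset 7 is 0-indexed offset 6.
U+1033E → 4-byte form F0 90 8C BE at offsets 0–3.
U+EF3C → 3-byte form EE BC BC at offsets 4–6.
Offset 6 falls in char 2's range; it's byte 3 of EE BC BC = 0xBC.

0xBC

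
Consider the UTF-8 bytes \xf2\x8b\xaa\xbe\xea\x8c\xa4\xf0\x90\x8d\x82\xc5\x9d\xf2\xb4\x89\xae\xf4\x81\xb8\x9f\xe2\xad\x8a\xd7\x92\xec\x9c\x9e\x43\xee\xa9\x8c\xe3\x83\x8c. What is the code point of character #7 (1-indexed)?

U+2B4A

Offset 0: leading byte 0xF2 = 11110010 → 4-byte char #1 = F2 8B AA BE.
Offset 4: leading byte 0xEA = 11101010 → 3-byte char #2 = EA 8C A4.
Offset 7: leading byte 0xF0 = 11110000 → 4-byte char #3 = F0 90 8D 82.
Offset 11: leading byte 0xC5 = 11000101 → 2-byte char #4 = C5 9D.
Offset 13: leading byte 0xF2 = 11110010 → 4-byte char #5 = F2 B4 89 AE.
Offset 17: leading byte 0xF4 = 11110100 → 4-byte char #6 = F4 81 B8 9F.
Offset 21: leading byte 0xE2 = 11100010 → 3-byte char #7 = E2 AD 8A.
Leading byte 0xE2 = 11100010 matches 1110xxxx → 3-byte sequence.
Byte 1: 0xE2 = 11100010, payload 0010 (4 bits).
Byte 2: 0xAD = 10101101 (10xxxxxx ✓), payload 101101.
Byte 3: 0x8A = 10001010 (10xxxxxx ✓), payload 001010.
Concatenate: 0010101101001010 = 0x2B4A (16 bits → U+2B4A).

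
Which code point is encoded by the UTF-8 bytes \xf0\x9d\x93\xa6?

U+1D4E6

Leading byte 0xF0 = 11110000 matches 11110xxx → 4-byte sequence.
Byte 1: 0xF0 = 11110000, payload 000 (3 bits).
Byte 2: 0x9D = 10011101 (10xxxxxx ✓), payload 011101.
Byte 3: 0x93 = 10010011 (10xxxxxx ✓), payload 010011.
Byte 4: 0xA6 = 10100110 (10xxxxxx ✓), payload 100110.
Concatenate: 000011101010011100110 = 0x1D4E6 (21 bits → U+1D4E6).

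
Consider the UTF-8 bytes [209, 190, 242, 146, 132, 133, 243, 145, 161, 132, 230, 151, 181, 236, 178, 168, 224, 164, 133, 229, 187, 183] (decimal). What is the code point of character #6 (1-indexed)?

Offset 0: leading byte 0xD1 = 11010001 → 2-byte char #1 = D1 BE.
Offset 2: leading byte 0xF2 = 11110010 → 4-byte char #2 = F2 92 84 85.
Offset 6: leading byte 0xF3 = 11110011 → 4-byte char #3 = F3 91 A1 84.
Offset 10: leading byte 0xE6 = 11100110 → 3-byte char #4 = E6 97 B5.
Offset 13: leading byte 0xEC = 11101100 → 3-byte char #5 = EC B2 A8.
Offset 16: leading byte 0xE0 = 11100000 → 3-byte char #6 = E0 A4 85.
Leading byte 0xE0 = 11100000 matches 1110xxxx → 3-byte sequence.
Byte 1: 0xE0 = 11100000, payload 0000 (4 bits).
Byte 2: 0xA4 = 10100100 (10xxxxxx ✓), payload 100100.
Byte 3: 0x85 = 10000101 (10xxxxxx ✓), payload 000101.
Concatenate: 0000100100000101 = 0x905 (16 bits → U+0905).

U+0905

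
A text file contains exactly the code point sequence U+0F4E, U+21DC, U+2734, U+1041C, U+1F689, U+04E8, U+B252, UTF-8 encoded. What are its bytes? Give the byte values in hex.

E0 BD 8E E2 87 9C E2 9C B4 F0 90 90 9C F0 9F 9A 89 D3 A8 EB 89 92

U+0F4E: 3-byte form → E0 BD 8E.
U+21DC: 3-byte form → E2 87 9C.
U+2734: 3-byte form → E2 9C B4.
U+1041C: 4-byte form → F0 90 90 9C.
U+1F689: 4-byte form → F0 9F 9A 89.
U+04E8: 2-byte form → D3 A8.
U+B252: 3-byte form → EB 89 92.
Concatenated (22 bytes): E0 BD 8E E2 87 9C E2 9C B4 F0 90 90 9C F0 9F 9A 89 D3 A8 EB 89 92.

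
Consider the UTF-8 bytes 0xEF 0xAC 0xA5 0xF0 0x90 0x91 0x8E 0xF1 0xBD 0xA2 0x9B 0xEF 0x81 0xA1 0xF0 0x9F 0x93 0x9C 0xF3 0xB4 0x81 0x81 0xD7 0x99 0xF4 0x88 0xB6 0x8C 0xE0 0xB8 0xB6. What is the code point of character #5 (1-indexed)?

Offset 0: leading byte 0xEF = 11101111 → 3-byte char #1 = EF AC A5.
Offset 3: leading byte 0xF0 = 11110000 → 4-byte char #2 = F0 90 91 8E.
Offset 7: leading byte 0xF1 = 11110001 → 4-byte char #3 = F1 BD A2 9B.
Offset 11: leading byte 0xEF = 11101111 → 3-byte char #4 = EF 81 A1.
Offset 14: leading byte 0xF0 = 11110000 → 4-byte char #5 = F0 9F 93 9C.
Leading byte 0xF0 = 11110000 matches 11110xxx → 4-byte sequence.
Byte 1: 0xF0 = 11110000, payload 000 (3 bits).
Byte 2: 0x9F = 10011111 (10xxxxxx ✓), payload 011111.
Byte 3: 0x93 = 10010011 (10xxxxxx ✓), payload 010011.
Byte 4: 0x9C = 10011100 (10xxxxxx ✓), payload 011100.
Concatenate: 000011111010011011100 = 0x1F4DC (21 bits → U+1F4DC).

U+1F4DC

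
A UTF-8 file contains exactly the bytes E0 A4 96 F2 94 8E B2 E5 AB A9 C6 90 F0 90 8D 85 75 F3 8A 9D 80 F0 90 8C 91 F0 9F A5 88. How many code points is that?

Byte at offset 0: 0xE0 = 11100000 → 3-byte char (#1). Advance 3.
Byte at offset 3: 0xF2 = 11110010 → 4-byte char (#2). Advance 4.
Byte at offset 7: 0xE5 = 11100101 → 3-byte char (#3). Advance 3.
Byte at offset 10: 0xC6 = 11000110 → 2-byte char (#4). Advance 2.
Byte at offset 12: 0xF0 = 11110000 → 4-byte char (#5). Advance 4.
Byte at offset 16: 0x75 = 01110101 → 1-byte char (#6). Advance 1.
Byte at offset 17: 0xF3 = 11110011 → 4-byte char (#7). Advance 4.
Byte at offset 21: 0xF0 = 11110000 → 4-byte char (#8). Advance 4.
Byte at offset 25: 0xF0 = 11110000 → 4-byte char (#9). Advance 4.
Reached end at offset 29 after 9 code points.

9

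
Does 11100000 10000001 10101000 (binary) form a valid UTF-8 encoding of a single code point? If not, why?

invalid (overlong encoding)

Leading byte 0xE0 = 11100000 → 3-byte form.
Continuation bytes all match 10xxxxxx. Payload decodes to 0x68.
But 0x68 < 0x800, the minimum for a 3-byte sequence — this is an overlong encoding.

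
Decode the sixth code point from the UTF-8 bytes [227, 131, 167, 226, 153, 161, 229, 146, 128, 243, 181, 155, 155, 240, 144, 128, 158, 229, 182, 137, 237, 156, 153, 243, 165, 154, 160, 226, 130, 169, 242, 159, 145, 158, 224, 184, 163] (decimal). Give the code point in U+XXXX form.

U+5D89

Offset 0: leading byte 0xE3 = 11100011 → 3-byte char #1 = E3 83 A7.
Offset 3: leading byte 0xE2 = 11100010 → 3-byte char #2 = E2 99 A1.
Offset 6: leading byte 0xE5 = 11100101 → 3-byte char #3 = E5 92 80.
Offset 9: leading byte 0xF3 = 11110011 → 4-byte char #4 = F3 B5 9B 9B.
Offset 13: leading byte 0xF0 = 11110000 → 4-byte char #5 = F0 90 80 9E.
Offset 17: leading byte 0xE5 = 11100101 → 3-byte char #6 = E5 B6 89.
Leading byte 0xE5 = 11100101 matches 1110xxxx → 3-byte sequence.
Byte 1: 0xE5 = 11100101, payload 0101 (4 bits).
Byte 2: 0xB6 = 10110110 (10xxxxxx ✓), payload 110110.
Byte 3: 0x89 = 10001001 (10xxxxxx ✓), payload 001001.
Concatenate: 0101110110001001 = 0x5D89 (16 bits → U+5D89).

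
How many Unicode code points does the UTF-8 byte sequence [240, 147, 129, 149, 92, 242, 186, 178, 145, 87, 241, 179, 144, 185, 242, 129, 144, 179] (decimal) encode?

6

Byte at offset 0: 0xF0 = 11110000 → 4-byte char (#1). Advance 4.
Byte at offset 4: 0x5C = 01011100 → 1-byte char (#2). Advance 1.
Byte at offset 5: 0xF2 = 11110010 → 4-byte char (#3). Advance 4.
Byte at offset 9: 0x57 = 01010111 → 1-byte char (#4). Advance 1.
Byte at offset 10: 0xF1 = 11110001 → 4-byte char (#5). Advance 4.
Byte at offset 14: 0xF2 = 11110010 → 4-byte char (#6). Advance 4.
Reached end at offset 18 after 6 code points.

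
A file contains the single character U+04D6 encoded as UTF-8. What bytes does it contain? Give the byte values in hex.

U+04D6 = 0x4D6 = 1238 decimal. In range U+0080–U+07FF → 2-byte form: 110xxxxx 10xxxxxx.
Binary (11 bits): 10011010110.
Split 5+6: 10011 | 010110.
Byte 1: 11010011 = 0xD3.
Byte 2: 10010110 = 0x96.

D3 96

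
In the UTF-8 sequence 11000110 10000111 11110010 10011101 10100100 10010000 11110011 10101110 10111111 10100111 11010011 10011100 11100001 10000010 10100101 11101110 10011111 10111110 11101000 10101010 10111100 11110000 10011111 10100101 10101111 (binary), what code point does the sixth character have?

Offset 0: leading byte 0xC6 = 11000110 → 2-byte char #1 = C6 87.
Offset 2: leading byte 0xF2 = 11110010 → 4-byte char #2 = F2 9D A4 90.
Offset 6: leading byte 0xF3 = 11110011 → 4-byte char #3 = F3 AE BF A7.
Offset 10: leading byte 0xD3 = 11010011 → 2-byte char #4 = D3 9C.
Offset 12: leading byte 0xE1 = 11100001 → 3-byte char #5 = E1 82 A5.
Offset 15: leading byte 0xEE = 11101110 → 3-byte char #6 = EE 9F BE.
Leading byte 0xEE = 11101110 matches 1110xxxx → 3-byte sequence.
Byte 1: 0xEE = 11101110, payload 1110 (4 bits).
Byte 2: 0x9F = 10011111 (10xxxxxx ✓), payload 011111.
Byte 3: 0xBE = 10111110 (10xxxxxx ✓), payload 111110.
Concatenate: 1110011111111110 = 0xE7FE (16 bits → U+E7FE).

U+E7FE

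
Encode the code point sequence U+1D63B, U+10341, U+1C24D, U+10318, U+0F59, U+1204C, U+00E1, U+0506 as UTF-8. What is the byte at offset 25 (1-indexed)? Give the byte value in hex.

0xA1

1-indexed offset 25 is 0-indexed offset 24.
U+1D63B → 4-byte form F0 9D 98 BB at offsets 0–3.
U+10341 → 4-byte form F0 90 8D 81 at offsets 4–7.
U+1C24D → 4-byte form F0 9C 89 8D at offsets 8–11.
U+10318 → 4-byte form F0 90 8C 98 at offsets 12–15.
U+0F59 → 3-byte form E0 BD 99 at offsets 16–18.
U+1204C → 4-byte form F0 92 81 8C at offsets 19–22.
U+00E1 → 2-byte form C3 A1 at offsets 23–24.
Offset 24 falls in char 7's range; it's byte 2 of C3 A1 = 0xA1.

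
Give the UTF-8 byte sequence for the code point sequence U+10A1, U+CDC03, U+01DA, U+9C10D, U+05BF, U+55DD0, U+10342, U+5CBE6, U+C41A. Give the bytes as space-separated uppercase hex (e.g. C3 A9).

U+10A1: 3-byte form → E1 82 A1.
U+CDC03: 4-byte form → F3 8D B0 83.
U+01DA: 2-byte form → C7 9A.
U+9C10D: 4-byte form → F2 9C 84 8D.
U+05BF: 2-byte form → D6 BF.
U+55DD0: 4-byte form → F1 95 B7 90.
U+10342: 4-byte form → F0 90 8D 82.
U+5CBE6: 4-byte form → F1 9C AF A6.
U+C41A: 3-byte form → EC 90 9A.
Concatenated (30 bytes): E1 82 A1 F3 8D B0 83 C7 9A F2 9C 84 8D D6 BF F1 95 B7 90 F0 90 8D 82 F1 9C AF A6 EC 90 9A.

E1 82 A1 F3 8D B0 83 C7 9A F2 9C 84 8D D6 BF F1 95 B7 90 F0 90 8D 82 F1 9C AF A6 EC 90 9A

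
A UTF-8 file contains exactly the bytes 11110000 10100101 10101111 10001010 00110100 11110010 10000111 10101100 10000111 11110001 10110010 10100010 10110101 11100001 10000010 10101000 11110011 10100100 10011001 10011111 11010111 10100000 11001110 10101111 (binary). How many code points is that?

Byte at offset 0: 0xF0 = 11110000 → 4-byte char (#1). Advance 4.
Byte at offset 4: 0x34 = 00110100 → 1-byte char (#2). Advance 1.
Byte at offset 5: 0xF2 = 11110010 → 4-byte char (#3). Advance 4.
Byte at offset 9: 0xF1 = 11110001 → 4-byte char (#4). Advance 4.
Byte at offset 13: 0xE1 = 11100001 → 3-byte char (#5). Advance 3.
Byte at offset 16: 0xF3 = 11110011 → 4-byte char (#6). Advance 4.
Byte at offset 20: 0xD7 = 11010111 → 2-byte char (#7). Advance 2.
Byte at offset 22: 0xCE = 11001110 → 2-byte char (#8). Advance 2.
Reached end at offset 24 after 8 code points.

8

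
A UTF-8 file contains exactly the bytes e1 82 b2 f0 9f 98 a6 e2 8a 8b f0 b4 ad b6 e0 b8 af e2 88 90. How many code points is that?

Byte at offset 0: 0xE1 = 11100001 → 3-byte char (#1). Advance 3.
Byte at offset 3: 0xF0 = 11110000 → 4-byte char (#2). Advance 4.
Byte at offset 7: 0xE2 = 11100010 → 3-byte char (#3). Advance 3.
Byte at offset 10: 0xF0 = 11110000 → 4-byte char (#4). Advance 4.
Byte at offset 14: 0xE0 = 11100000 → 3-byte char (#5). Advance 3.
Byte at offset 17: 0xE2 = 11100010 → 3-byte char (#6). Advance 3.
Reached end at offset 20 after 6 code points.

6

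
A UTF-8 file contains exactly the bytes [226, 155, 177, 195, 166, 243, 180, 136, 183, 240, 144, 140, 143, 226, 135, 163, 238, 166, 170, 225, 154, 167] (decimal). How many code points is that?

7

Byte at offset 0: 0xE2 = 11100010 → 3-byte char (#1). Advance 3.
Byte at offset 3: 0xC3 = 11000011 → 2-byte char (#2). Advance 2.
Byte at offset 5: 0xF3 = 11110011 → 4-byte char (#3). Advance 4.
Byte at offset 9: 0xF0 = 11110000 → 4-byte char (#4). Advance 4.
Byte at offset 13: 0xE2 = 11100010 → 3-byte char (#5). Advance 3.
Byte at offset 16: 0xEE = 11101110 → 3-byte char (#6). Advance 3.
Byte at offset 19: 0xE1 = 11100001 → 3-byte char (#7). Advance 3.
Reached end at offset 22 after 7 code points.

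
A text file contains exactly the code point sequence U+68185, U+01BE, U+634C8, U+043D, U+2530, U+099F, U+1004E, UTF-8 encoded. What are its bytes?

F1 A8 86 85 C6 BE F1 A3 93 88 D0 BD E2 94 B0 E0 A6 9F F0 90 81 8E

U+68185: 4-byte form → F1 A8 86 85.
U+01BE: 2-byte form → C6 BE.
U+634C8: 4-byte form → F1 A3 93 88.
U+043D: 2-byte form → D0 BD.
U+2530: 3-byte form → E2 94 B0.
U+099F: 3-byte form → E0 A6 9F.
U+1004E: 4-byte form → F0 90 81 8E.
Concatenated (22 bytes): F1 A8 86 85 C6 BE F1 A3 93 88 D0 BD E2 94 B0 E0 A6 9F F0 90 81 8E.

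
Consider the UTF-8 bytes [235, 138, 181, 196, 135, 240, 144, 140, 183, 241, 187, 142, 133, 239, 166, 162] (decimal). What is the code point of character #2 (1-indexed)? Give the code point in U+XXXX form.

Offset 0: leading byte 0xEB = 11101011 → 3-byte char #1 = EB 8A B5.
Offset 3: leading byte 0xC4 = 11000100 → 2-byte char #2 = C4 87.
Leading byte 0xC4 = 11000100 matches 110xxxxx → 2-byte sequence.
Byte 1: 0xC4 = 11000100, payload 00100 (5 bits).
Byte 2: 0x87 = 10000111 (10xxxxxx ✓), payload 000111.
Concatenate: 00100000111 = 0x107 (11 bits → U+0107).

U+0107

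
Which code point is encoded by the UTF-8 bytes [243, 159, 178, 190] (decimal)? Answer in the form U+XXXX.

Leading byte 0xF3 = 11110011 matches 11110xxx → 4-byte sequence.
Byte 1: 0xF3 = 11110011, payload 011 (3 bits).
Byte 2: 0x9F = 10011111 (10xxxxxx ✓), payload 011111.
Byte 3: 0xB2 = 10110010 (10xxxxxx ✓), payload 110010.
Byte 4: 0xBE = 10111110 (10xxxxxx ✓), payload 111110.
Concatenate: 011011111110010111110 = 0xDFCBE (21 bits → U+DFCBE).

U+DFCBE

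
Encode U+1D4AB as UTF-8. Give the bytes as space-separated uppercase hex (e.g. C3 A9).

U+1D4AB = 0x1D4AB = 119979 decimal. In range U+10000–U+10FFFF → 4-byte form: 11110xxx 10xxxxxx 10xxxxxx 10xxxxxx.
Binary (21 bits): 000011101010010101011.
Split 3+6+6+6: 000 | 011101 | 010010 | 101011.
Byte 1: 11110000 = 0xF0.
Byte 2: 10011101 = 0x9D.
Byte 3: 10010010 = 0x92.
Byte 4: 10101011 = 0xAB.

F0 9D 92 AB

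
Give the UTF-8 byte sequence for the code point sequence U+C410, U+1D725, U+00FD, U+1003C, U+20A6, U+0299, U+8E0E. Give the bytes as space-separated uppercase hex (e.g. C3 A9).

U+C410: 3-byte form → EC 90 90.
U+1D725: 4-byte form → F0 9D 9C A5.
U+00FD: 2-byte form → C3 BD.
U+1003C: 4-byte form → F0 90 80 BC.
U+20A6: 3-byte form → E2 82 A6.
U+0299: 2-byte form → CA 99.
U+8E0E: 3-byte form → E8 B8 8E.
Concatenated (21 bytes): EC 90 90 F0 9D 9C A5 C3 BD F0 90 80 BC E2 82 A6 CA 99 E8 B8 8E.

EC 90 90 F0 9D 9C A5 C3 BD F0 90 80 BC E2 82 A6 CA 99 E8 B8 8E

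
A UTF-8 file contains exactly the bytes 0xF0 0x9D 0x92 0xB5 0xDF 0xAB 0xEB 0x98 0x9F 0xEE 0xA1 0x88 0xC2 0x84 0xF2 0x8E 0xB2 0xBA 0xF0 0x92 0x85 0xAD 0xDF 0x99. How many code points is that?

8

Byte at offset 0: 0xF0 = 11110000 → 4-byte char (#1). Advance 4.
Byte at offset 4: 0xDF = 11011111 → 2-byte char (#2). Advance 2.
Byte at offset 6: 0xEB = 11101011 → 3-byte char (#3). Advance 3.
Byte at offset 9: 0xEE = 11101110 → 3-byte char (#4). Advance 3.
Byte at offset 12: 0xC2 = 11000010 → 2-byte char (#5). Advance 2.
Byte at offset 14: 0xF2 = 11110010 → 4-byte char (#6). Advance 4.
Byte at offset 18: 0xF0 = 11110000 → 4-byte char (#7). Advance 4.
Byte at offset 22: 0xDF = 11011111 → 2-byte char (#8). Advance 2.
Reached end at offset 24 after 8 code points.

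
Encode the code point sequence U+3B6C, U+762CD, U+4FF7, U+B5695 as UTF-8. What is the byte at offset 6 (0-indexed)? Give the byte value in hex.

0x8D

U+3B6C → 3-byte form E3 AD AC at offsets 0–2.
U+762CD → 4-byte form F1 B6 8B 8D at offsets 3–6.
Offset 6 falls in char 2's range; it's byte 4 of F1 B6 8B 8D = 0x8D.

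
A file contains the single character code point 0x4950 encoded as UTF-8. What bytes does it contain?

E4 A5 90

U+4950 = 0x4950 = 18768 decimal. In range U+0800–U+FFFF → 3-byte form: 1110xxxx 10xxxxxx 10xxxxxx.
Binary (16 bits): 0100100101010000.
Split 4+6+6: 0100 | 100101 | 010000.
Byte 1: 11100100 = 0xE4.
Byte 2: 10100101 = 0xA5.
Byte 3: 10010000 = 0x90.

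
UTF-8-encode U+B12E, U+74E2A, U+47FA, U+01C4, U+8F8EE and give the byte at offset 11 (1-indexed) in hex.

0xC7

1-indexed offset 11 is 0-indexed offset 10.
U+B12E → 3-byte form EB 84 AE at offsets 0–2.
U+74E2A → 4-byte form F1 B4 B8 AA at offsets 3–6.
U+47FA → 3-byte form E4 9F BA at offsets 7–9.
U+01C4 → 2-byte form C7 84 at offsets 10–11.
Offset 10 falls in char 4's range; it's byte 1 of C7 84 = 0xC7.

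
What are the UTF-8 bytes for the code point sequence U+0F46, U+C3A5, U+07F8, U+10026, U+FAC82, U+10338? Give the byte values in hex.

E0 BD 86 EC 8E A5 DF B8 F0 90 80 A6 F3 BA B2 82 F0 90 8C B8

U+0F46: 3-byte form → E0 BD 86.
U+C3A5: 3-byte form → EC 8E A5.
U+07F8: 2-byte form → DF B8.
U+10026: 4-byte form → F0 90 80 A6.
U+FAC82: 4-byte form → F3 BA B2 82.
U+10338: 4-byte form → F0 90 8C B8.
Concatenated (20 bytes): E0 BD 86 EC 8E A5 DF B8 F0 90 80 A6 F3 BA B2 82 F0 90 8C B8.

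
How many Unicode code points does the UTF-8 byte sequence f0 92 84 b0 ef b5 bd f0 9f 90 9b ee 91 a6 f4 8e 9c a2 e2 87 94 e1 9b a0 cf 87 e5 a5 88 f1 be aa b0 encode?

10

Byte at offset 0: 0xF0 = 11110000 → 4-byte char (#1). Advance 4.
Byte at offset 4: 0xEF = 11101111 → 3-byte char (#2). Advance 3.
Byte at offset 7: 0xF0 = 11110000 → 4-byte char (#3). Advance 4.
Byte at offset 11: 0xEE = 11101110 → 3-byte char (#4). Advance 3.
Byte at offset 14: 0xF4 = 11110100 → 4-byte char (#5). Advance 4.
Byte at offset 18: 0xE2 = 11100010 → 3-byte char (#6). Advance 3.
Byte at offset 21: 0xE1 = 11100001 → 3-byte char (#7). Advance 3.
Byte at offset 24: 0xCF = 11001111 → 2-byte char (#8). Advance 2.
Byte at offset 26: 0xE5 = 11100101 → 3-byte char (#9). Advance 3.
Byte at offset 29: 0xF1 = 11110001 → 4-byte char (#10). Advance 4.
Reached end at offset 33 after 10 code points.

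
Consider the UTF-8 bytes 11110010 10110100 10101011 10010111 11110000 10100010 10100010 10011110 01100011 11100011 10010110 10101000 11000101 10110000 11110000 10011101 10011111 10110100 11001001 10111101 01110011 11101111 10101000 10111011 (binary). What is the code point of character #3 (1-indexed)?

U+0063

Offset 0: leading byte 0xF2 = 11110010 → 4-byte char #1 = F2 B4 AB 97.
Offset 4: leading byte 0xF0 = 11110000 → 4-byte char #2 = F0 A2 A2 9E.
Offset 8: leading byte 0x63 = 01100011 → 1-byte char #3 = 63.
Leading byte 0x63 = 01100011 matches 0xxxxxxx → 1-byte sequence.
Byte 1: 0x63 = 01100011, payload 1100011 (7 bits).
Concatenate: 1100011 = 0x63 (7 bits → U+0063).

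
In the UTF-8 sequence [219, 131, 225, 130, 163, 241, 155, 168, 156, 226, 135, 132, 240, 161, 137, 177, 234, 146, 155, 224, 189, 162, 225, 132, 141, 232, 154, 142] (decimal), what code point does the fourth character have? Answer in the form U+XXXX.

Offset 0: leading byte 0xDB = 11011011 → 2-byte char #1 = DB 83.
Offset 2: leading byte 0xE1 = 11100001 → 3-byte char #2 = E1 82 A3.
Offset 5: leading byte 0xF1 = 11110001 → 4-byte char #3 = F1 9B A8 9C.
Offset 9: leading byte 0xE2 = 11100010 → 3-byte char #4 = E2 87 84.
Leading byte 0xE2 = 11100010 matches 1110xxxx → 3-byte sequence.
Byte 1: 0xE2 = 11100010, payload 0010 (4 bits).
Byte 2: 0x87 = 10000111 (10xxxxxx ✓), payload 000111.
Byte 3: 0x84 = 10000100 (10xxxxxx ✓), payload 000100.
Concatenate: 0010000111000100 = 0x21C4 (16 bits → U+21C4).

U+21C4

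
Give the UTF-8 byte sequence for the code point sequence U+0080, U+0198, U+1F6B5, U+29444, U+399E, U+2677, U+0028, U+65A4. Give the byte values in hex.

C2 80 C6 98 F0 9F 9A B5 F0 A9 91 84 E3 A6 9E E2 99 B7 28 E6 96 A4

U+0080: 2-byte form → C2 80.
U+0198: 2-byte form → C6 98.
U+1F6B5: 4-byte form → F0 9F 9A B5.
U+29444: 4-byte form → F0 A9 91 84.
U+399E: 3-byte form → E3 A6 9E.
U+2677: 3-byte form → E2 99 B7.
U+0028: 1-byte form → 28.
U+65A4: 3-byte form → E6 96 A4.
Concatenated (22 bytes): C2 80 C6 98 F0 9F 9A B5 F0 A9 91 84 E3 A6 9E E2 99 B7 28 E6 96 A4.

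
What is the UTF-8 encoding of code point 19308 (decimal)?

E4 AD AC

U+4B6C = 0x4B6C = 19308 decimal. In range U+0800–U+FFFF → 3-byte form: 1110xxxx 10xxxxxx 10xxxxxx.
Binary (16 bits): 0100101101101100.
Split 4+6+6: 0100 | 101101 | 101100.
Byte 1: 11100100 = 0xE4.
Byte 2: 10101101 = 0xAD.
Byte 3: 10101100 = 0xAC.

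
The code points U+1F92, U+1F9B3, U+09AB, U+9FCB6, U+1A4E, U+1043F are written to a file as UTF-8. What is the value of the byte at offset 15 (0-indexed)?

0xA9

U+1F92 → 3-byte form E1 BE 92 at offsets 0–2.
U+1F9B3 → 4-byte form F0 9F A6 B3 at offsets 3–6.
U+09AB → 3-byte form E0 A6 AB at offsets 7–9.
U+9FCB6 → 4-byte form F2 9F B2 B6 at offsets 10–13.
U+1A4E → 3-byte form E1 A9 8E at offsets 14–16.
Offset 15 falls in char 5's range; it's byte 2 of E1 A9 8E = 0xA9.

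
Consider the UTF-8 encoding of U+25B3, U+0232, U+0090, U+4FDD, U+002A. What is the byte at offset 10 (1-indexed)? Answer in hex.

0x9D

1-indexed offset 10 is 0-indexed offset 9.
U+25B3 → 3-byte form E2 96 B3 at offsets 0–2.
U+0232 → 2-byte form C8 B2 at offsets 3–4.
U+0090 → 2-byte form C2 90 at offsets 5–6.
U+4FDD → 3-byte form E4 BF 9D at offsets 7–9.
Offset 9 falls in char 4's range; it's byte 3 of E4 BF 9D = 0x9D.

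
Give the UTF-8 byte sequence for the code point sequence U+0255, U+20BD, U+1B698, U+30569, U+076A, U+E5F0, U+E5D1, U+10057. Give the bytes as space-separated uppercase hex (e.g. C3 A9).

U+0255: 2-byte form → C9 95.
U+20BD: 3-byte form → E2 82 BD.
U+1B698: 4-byte form → F0 9B 9A 98.
U+30569: 4-byte form → F0 B0 95 A9.
U+076A: 2-byte form → DD AA.
U+E5F0: 3-byte form → EE 97 B0.
U+E5D1: 3-byte form → EE 97 91.
U+10057: 4-byte form → F0 90 81 97.
Concatenated (25 bytes): C9 95 E2 82 BD F0 9B 9A 98 F0 B0 95 A9 DD AA EE 97 B0 EE 97 91 F0 90 81 97.

C9 95 E2 82 BD F0 9B 9A 98 F0 B0 95 A9 DD AA EE 97 B0 EE 97 91 F0 90 81 97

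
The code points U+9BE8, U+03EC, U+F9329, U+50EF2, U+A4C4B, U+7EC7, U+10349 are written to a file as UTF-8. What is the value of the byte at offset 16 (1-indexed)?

1-indexed offset 16 is 0-indexed offset 15.
U+9BE8 → 3-byte form E9 AF A8 at offsets 0–2.
U+03EC → 2-byte form CF AC at offsets 3–4.
U+F9329 → 4-byte form F3 B9 8C A9 at offsets 5–8.
U+50EF2 → 4-byte form F1 90 BB B2 at offsets 9–12.
U+A4C4B → 4-byte form F2 A4 B1 8B at offsets 13–16.
Offset 15 falls in char 5's range; it's byte 3 of F2 A4 B1 8B = 0xB1.

0xB1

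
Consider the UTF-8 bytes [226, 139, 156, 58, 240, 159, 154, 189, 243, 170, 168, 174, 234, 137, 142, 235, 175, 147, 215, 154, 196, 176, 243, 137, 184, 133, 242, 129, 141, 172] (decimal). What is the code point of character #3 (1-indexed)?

Offset 0: leading byte 0xE2 = 11100010 → 3-byte char #1 = E2 8B 9C.
Offset 3: leading byte 0x3A = 00111010 → 1-byte char #2 = 3A.
Offset 4: leading byte 0xF0 = 11110000 → 4-byte char #3 = F0 9F 9A BD.
Leading byte 0xF0 = 11110000 matches 11110xxx → 4-byte sequence.
Byte 1: 0xF0 = 11110000, payload 000 (3 bits).
Byte 2: 0x9F = 10011111 (10xxxxxx ✓), payload 011111.
Byte 3: 0x9A = 10011010 (10xxxxxx ✓), payload 011010.
Byte 4: 0xBD = 10111101 (10xxxxxx ✓), payload 111101.
Concatenate: 000011111011010111101 = 0x1F6BD (21 bits → U+1F6BD).

U+1F6BD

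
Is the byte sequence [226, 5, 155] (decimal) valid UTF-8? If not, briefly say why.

invalid (non-continuation byte where continuation expected)

Leading byte 0xE2 = 11100010 → 3-byte form.
Byte 2 is 0x05 = 00000101, which is not 10xxxxxx — expected a continuation byte.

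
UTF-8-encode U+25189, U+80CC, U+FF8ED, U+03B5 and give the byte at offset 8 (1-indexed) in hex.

0xF3

1-indexed offset 8 is 0-indexed offset 7.
U+25189 → 4-byte form F0 A5 86 89 at offsets 0–3.
U+80CC → 3-byte form E8 83 8C at offsets 4–6.
U+FF8ED → 4-byte form F3 BF A3 AD at offsets 7–10.
Offset 7 falls in char 3's range; it's byte 1 of F3 BF A3 AD = 0xF3.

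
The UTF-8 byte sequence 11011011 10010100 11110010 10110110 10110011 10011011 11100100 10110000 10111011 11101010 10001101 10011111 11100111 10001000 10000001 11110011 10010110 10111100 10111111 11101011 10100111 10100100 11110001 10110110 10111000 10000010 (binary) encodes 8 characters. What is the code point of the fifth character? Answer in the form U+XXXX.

Offset 0: leading byte 0xDB = 11011011 → 2-byte char #1 = DB 94.
Offset 2: leading byte 0xF2 = 11110010 → 4-byte char #2 = F2 B6 B3 9B.
Offset 6: leading byte 0xE4 = 11100100 → 3-byte char #3 = E4 B0 BB.
Offset 9: leading byte 0xEA = 11101010 → 3-byte char #4 = EA 8D 9F.
Offset 12: leading byte 0xE7 = 11100111 → 3-byte char #5 = E7 88 81.
Leading byte 0xE7 = 11100111 matches 1110xxxx → 3-byte sequence.
Byte 1: 0xE7 = 11100111, payload 0111 (4 bits).
Byte 2: 0x88 = 10001000 (10xxxxxx ✓), payload 001000.
Byte 3: 0x81 = 10000001 (10xxxxxx ✓), payload 000001.
Concatenate: 0111001000000001 = 0x7201 (16 bits → U+7201).

U+7201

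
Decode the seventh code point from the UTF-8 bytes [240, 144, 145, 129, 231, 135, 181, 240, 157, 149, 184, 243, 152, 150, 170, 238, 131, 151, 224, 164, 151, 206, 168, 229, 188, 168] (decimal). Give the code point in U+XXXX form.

Offset 0: leading byte 0xF0 = 11110000 → 4-byte char #1 = F0 90 91 81.
Offset 4: leading byte 0xE7 = 11100111 → 3-byte char #2 = E7 87 B5.
Offset 7: leading byte 0xF0 = 11110000 → 4-byte char #3 = F0 9D 95 B8.
Offset 11: leading byte 0xF3 = 11110011 → 4-byte char #4 = F3 98 96 AA.
Offset 15: leading byte 0xEE = 11101110 → 3-byte char #5 = EE 83 97.
Offset 18: leading byte 0xE0 = 11100000 → 3-byte char #6 = E0 A4 97.
Offset 21: leading byte 0xCE = 11001110 → 2-byte char #7 = CE A8.
Leading byte 0xCE = 11001110 matches 110xxxxx → 2-byte sequence.
Byte 1: 0xCE = 11001110, payload 01110 (5 bits).
Byte 2: 0xA8 = 10101000 (10xxxxxx ✓), payload 101000.
Concatenate: 01110101000 = 0x3A8 (11 bits → U+03A8).

U+03A8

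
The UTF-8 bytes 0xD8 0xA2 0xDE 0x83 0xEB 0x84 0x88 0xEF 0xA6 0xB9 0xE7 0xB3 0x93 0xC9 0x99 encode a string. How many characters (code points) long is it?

6

Byte at offset 0: 0xD8 = 11011000 → 2-byte char (#1). Advance 2.
Byte at offset 2: 0xDE = 11011110 → 2-byte char (#2). Advance 2.
Byte at offset 4: 0xEB = 11101011 → 3-byte char (#3). Advance 3.
Byte at offset 7: 0xEF = 11101111 → 3-byte char (#4). Advance 3.
Byte at offset 10: 0xE7 = 11100111 → 3-byte char (#5). Advance 3.
Byte at offset 13: 0xC9 = 11001001 → 2-byte char (#6). Advance 2.
Reached end at offset 15 after 6 code points.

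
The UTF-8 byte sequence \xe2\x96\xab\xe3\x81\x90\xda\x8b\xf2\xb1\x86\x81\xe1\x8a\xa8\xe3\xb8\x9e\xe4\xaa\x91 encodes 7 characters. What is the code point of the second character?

U+3050

Offset 0: leading byte 0xE2 = 11100010 → 3-byte char #1 = E2 96 AB.
Offset 3: leading byte 0xE3 = 11100011 → 3-byte char #2 = E3 81 90.
Leading byte 0xE3 = 11100011 matches 1110xxxx → 3-byte sequence.
Byte 1: 0xE3 = 11100011, payload 0011 (4 bits).
Byte 2: 0x81 = 10000001 (10xxxxxx ✓), payload 000001.
Byte 3: 0x90 = 10010000 (10xxxxxx ✓), payload 010000.
Concatenate: 0011000001010000 = 0x3050 (16 bits → U+3050).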